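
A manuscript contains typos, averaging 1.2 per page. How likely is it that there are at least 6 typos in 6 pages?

Over the interval, μ = 1.2 × 6 = 7.2 (6 pages).
P(N ≥ 6) = 1 − P(N ≤ 5) = 1 − Σ_{j=0}^{5} e^(−μ) μ^j/j! ≈ 0.7241.

0.7241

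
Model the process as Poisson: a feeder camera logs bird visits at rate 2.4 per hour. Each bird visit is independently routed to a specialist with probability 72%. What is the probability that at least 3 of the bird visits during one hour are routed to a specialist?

Thinning: the bird visits that are routed to a specialist themselves form a Poisson process with rate 0.72 × 2.4 = 1.728 per hour.
So μ = 1.728.
P(N ≥ 3) = 1 − P(N ≤ 2) ≈ 0.2502.

0.2502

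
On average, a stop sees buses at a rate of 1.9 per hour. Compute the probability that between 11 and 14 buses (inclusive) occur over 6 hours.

Over the interval, μ = 1.9 × 6 = 11.4 (6 hours).
P(11 ≤ N ≤ 14) = Σ_{j=11}^{14} e^(−11.4) · 11.4^j/j! ≈ 0.4103.

0.4103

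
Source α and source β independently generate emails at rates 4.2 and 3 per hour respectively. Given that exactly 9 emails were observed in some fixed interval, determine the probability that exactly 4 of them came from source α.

Given the total, each event is independently from source α with probability p = λ_α/(λ_α+λ_β) = 4.2/7.2 ≈ 0.5833.
So K ~ Binomial(9, 4.2/7.2): P(K = 4) = C(9,4) · (4.2/7.2)^4 · (3/7.2)^5 ≈ 0.1832.

0.1832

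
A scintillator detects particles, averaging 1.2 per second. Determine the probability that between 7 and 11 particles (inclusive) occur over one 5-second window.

Over the interval, μ = 1.2 × 5 = 6 (a 5-second window = 5 seconds).
P(7 ≤ N ≤ 11) = Σ_{j=7}^{11} e^(−6) · 6^j/j! ≈ 0.3736.

0.3736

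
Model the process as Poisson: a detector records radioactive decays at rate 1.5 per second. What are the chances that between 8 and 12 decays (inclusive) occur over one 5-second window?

0.4327

Over the interval, μ = 1.5 × 5 = 7.5 (a 5-second window = 5 seconds).
P(8 ≤ N ≤ 12) = Σ_{j=8}^{12} e^(−7.5) · 7.5^j/j! ≈ 0.4327.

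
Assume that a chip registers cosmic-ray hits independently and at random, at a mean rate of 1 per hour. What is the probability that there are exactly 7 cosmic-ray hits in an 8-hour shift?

0.1396

Over the interval, μ = 1 × 8 = 8 (an 8-hour shift = 8 hours).
P(N = 7) = e^(−μ) μ^7/7! = e^(−8) · 8^7/5040 ≈ 0.1396.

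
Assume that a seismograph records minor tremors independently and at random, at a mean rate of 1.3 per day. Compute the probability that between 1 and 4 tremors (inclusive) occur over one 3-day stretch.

0.6281

Over the interval, μ = 1.3 × 3 = 3.9 (a 3-day stretch = 3 days).
P(1 ≤ N ≤ 4) = Σ_{j=1}^{4} e^(−3.9) · 3.9^j/j! ≈ 0.6281.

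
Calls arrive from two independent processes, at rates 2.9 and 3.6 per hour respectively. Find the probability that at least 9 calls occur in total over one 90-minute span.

0.6383

Independent Poisson processes superpose: combined rate λ = 2.9 + 3.6 = 6.5 per hour.
Over the interval, μ = 6.5 × 1.5 = 9.75 (a 90-minute span = 1.5 hours).
P(N ≥ 9) = 1 − P(N ≤ 8) ≈ 0.6383.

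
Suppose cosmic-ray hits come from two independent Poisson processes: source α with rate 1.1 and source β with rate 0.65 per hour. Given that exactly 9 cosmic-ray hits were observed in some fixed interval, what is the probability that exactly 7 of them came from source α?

Given the total, each event is independently from source α with probability p = λ_α/(λ_α+λ_β) = 1.1/1.75 ≈ 0.6286.
So K ~ Binomial(9, 1.1/1.75): P(K = 7) = C(9,7) · (1.1/1.75)^7 · (0.65/1.75)^2 ≈ 0.1925.

0.1925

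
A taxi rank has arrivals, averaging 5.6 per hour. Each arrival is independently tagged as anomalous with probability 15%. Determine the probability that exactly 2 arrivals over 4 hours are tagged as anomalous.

0.1961

Thinning: the arrivals that are tagged as anomalous themselves form a Poisson process with rate 0.15 × 5.6 = 0.84 per hour.
Over the interval, μ = 0.84 × 4 = 3.36 (4 hours).
P(N = 2) = e^(−3.36) · 3.36^2/2! ≈ 0.1961.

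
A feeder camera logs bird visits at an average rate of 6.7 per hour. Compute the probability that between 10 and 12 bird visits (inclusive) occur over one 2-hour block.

0.2789

Over the interval, μ = 6.7 × 2 = 13.4 (a 2-hour block = 2 hours).
P(10 ≤ N ≤ 12) = Σ_{j=10}^{12} e^(−13.4) · 13.4^j/j! ≈ 0.2789.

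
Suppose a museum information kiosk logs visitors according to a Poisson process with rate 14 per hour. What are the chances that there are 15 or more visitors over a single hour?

With mean μ = 14 per hour,
P(N ≥ 15) = 1 − P(N ≤ 14) = 1 − Σ_{j=0}^{14} e^(−μ) μ^j/j! ≈ 0.4296.

0.4296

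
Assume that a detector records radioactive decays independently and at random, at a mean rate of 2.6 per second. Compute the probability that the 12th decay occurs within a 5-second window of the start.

0.6468

Over the interval, μ = 2.6 × 5 = 13 (a 5-second window = 5 seconds).
The 12th arrival falls in the interval iff at least 12 events occur there: P(S_12 ≤ t) = P(N ≥ 12) = 1 − P(N ≤ 11) ≈ 0.6468.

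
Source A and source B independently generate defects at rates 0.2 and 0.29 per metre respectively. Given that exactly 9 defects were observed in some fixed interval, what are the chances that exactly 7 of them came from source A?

Given the total, each event is independently from source A with probability p = λ_A/(λ_A+λ_B) = 0.2/0.49 ≈ 0.4082.
So K ~ Binomial(9, 0.2/0.49): P(K = 7) = C(9,7) · (0.2/0.49)^7 · (0.29/0.49)^2 ≈ 0.0238.

0.0238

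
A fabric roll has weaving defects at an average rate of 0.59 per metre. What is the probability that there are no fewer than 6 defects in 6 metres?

Over the interval, μ = 0.59 × 6 = 3.54 (6 metres).
P(N ≥ 6) = 1 − P(N ≤ 5) = 1 − Σ_{j=0}^{5} e^(−μ) μ^j/j! ≈ 0.1477.

0.1477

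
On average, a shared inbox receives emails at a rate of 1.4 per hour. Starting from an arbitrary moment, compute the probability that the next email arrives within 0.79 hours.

0.6691

Inter-arrival times are exponential with rate λ = 1.4 per hour.
P(T ≤ 0.79) = 1 − e^(−λt) = 1 − e^(−1.4 × 0.79) = 1 − e^(−1.106) ≈ 0.6691.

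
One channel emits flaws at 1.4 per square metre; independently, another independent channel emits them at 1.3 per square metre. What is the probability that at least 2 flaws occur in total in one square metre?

Independent Poisson processes superpose: combined rate λ = 1.4 + 1.3 = 2.7 per square metre.
So μ = 2.7.
P(N ≥ 2) = 1 − P(N ≤ 1) ≈ 0.7513.

0.7513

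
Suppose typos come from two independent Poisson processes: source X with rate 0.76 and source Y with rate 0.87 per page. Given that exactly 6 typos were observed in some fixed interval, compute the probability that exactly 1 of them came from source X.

0.1212

Given the total, each event is independently from source X with probability p = λ_X/(λ_X+λ_Y) = 0.76/1.63 ≈ 0.4663.
So K ~ Binomial(6, 0.76/1.63): P(K = 1) = C(6,1) · (0.76/1.63)^1 · (0.87/1.63)^5 ≈ 0.1212.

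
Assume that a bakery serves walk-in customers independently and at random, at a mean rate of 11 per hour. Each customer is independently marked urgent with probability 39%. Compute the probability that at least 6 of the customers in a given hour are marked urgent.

0.2617

Thinning: the customers that are marked urgent themselves form a Poisson process with rate 0.39 × 11 = 4.29 per hour.
So μ = 4.29.
P(N ≥ 6) = 1 − P(N ≤ 5) ≈ 0.2617.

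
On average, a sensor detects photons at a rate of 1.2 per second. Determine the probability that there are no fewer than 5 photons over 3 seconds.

Over the interval, μ = 1.2 × 3 = 3.6 (3 seconds).
P(N ≥ 5) = 1 − P(N ≤ 4) = 1 − Σ_{j=0}^{4} e^(−μ) μ^j/j! ≈ 0.2936.

0.2936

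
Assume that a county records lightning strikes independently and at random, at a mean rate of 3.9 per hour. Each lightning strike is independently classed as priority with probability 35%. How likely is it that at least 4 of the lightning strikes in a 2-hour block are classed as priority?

Thinning: the lightning strikes that are classed as priority themselves form a Poisson process with rate 0.35 × 3.9 = 1.365 per hour.
Over the interval, μ = 1.365 × 2 = 2.73 (a 2-hour block = 2 hours).
P(N ≥ 4) = 1 − P(N ≤ 3) ≈ 0.2925.

0.2925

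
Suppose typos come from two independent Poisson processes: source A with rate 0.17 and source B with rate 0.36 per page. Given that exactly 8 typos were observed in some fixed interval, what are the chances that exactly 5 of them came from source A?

Given the total, each event is independently from source A with probability p = λ_A/(λ_A+λ_B) = 0.17/0.53 ≈ 0.3208.
So K ~ Binomial(8, 0.17/0.53): P(K = 5) = C(8,5) · (0.17/0.53)^5 · (0.36/0.53)^3 ≈ 0.0596.

0.0596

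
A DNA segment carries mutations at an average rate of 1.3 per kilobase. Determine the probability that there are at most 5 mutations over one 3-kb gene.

Over the interval, μ = 1.3 × 3 = 3.9 (a 3-kb gene = 3 kilobases).
P(N ≤ 5) = Σ_{j=0}^{5} e^(−μ) μ^j/j! ≈ 0.8006.

0.8006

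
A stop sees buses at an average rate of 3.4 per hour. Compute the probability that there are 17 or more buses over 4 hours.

0.2105

Over the interval, μ = 3.4 × 4 = 13.6 (4 hours).
P(N ≥ 17) = 1 − P(N ≤ 16) = 1 − Σ_{j=0}^{16} e^(−μ) μ^j/j! ≈ 0.2105.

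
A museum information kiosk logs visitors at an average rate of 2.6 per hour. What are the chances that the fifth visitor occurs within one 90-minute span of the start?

0.3516

Over the interval, μ = 2.6 × 1.5 = 3.9 (a 90-minute span = 1.5 hours).
The fifth arrival falls in the interval iff at least 5 events occur there: P(S_5 ≤ t) = P(N ≥ 5) = 1 − P(N ≤ 4) ≈ 0.3516.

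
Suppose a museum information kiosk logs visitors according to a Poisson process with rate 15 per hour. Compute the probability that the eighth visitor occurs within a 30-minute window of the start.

Over the interval, μ = 15 × 0.5 = 7.5 (a 30-minute window = 0.5 hours).
The eighth arrival falls in the interval iff at least 8 events occur there: P(S_8 ≤ t) = P(N ≥ 8) = 1 − P(N ≤ 7) ≈ 0.4754.

0.4754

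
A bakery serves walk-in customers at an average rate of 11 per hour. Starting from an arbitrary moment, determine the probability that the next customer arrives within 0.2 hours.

0.8892

Inter-arrival times are exponential with rate λ = 11 per hour.
P(T ≤ 0.2) = 1 − e^(−λt) = 1 − e^(−11 × 0.2) = 1 − e^(−2.2) ≈ 0.8892.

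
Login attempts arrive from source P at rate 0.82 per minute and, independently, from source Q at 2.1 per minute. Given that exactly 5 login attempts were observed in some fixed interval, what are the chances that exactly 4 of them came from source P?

0.0224

Given the total, each event is independently from source P with probability p = λ_P/(λ_P+λ_Q) = 0.82/2.92 ≈ 0.2808.
So K ~ Binomial(5, 0.82/2.92): P(K = 4) = C(5,4) · (0.82/2.92)^4 · (2.1/2.92)^1 ≈ 0.0224.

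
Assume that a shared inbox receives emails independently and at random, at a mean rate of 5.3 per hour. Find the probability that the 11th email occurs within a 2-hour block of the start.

0.4916

Over the interval, μ = 5.3 × 2 = 10.6 (a 2-hour block = 2 hours).
The 11th arrival falls in the interval iff at least 11 events occur there: P(S_11 ≤ t) = P(N ≥ 11) = 1 − P(N ≤ 10) ≈ 0.4916.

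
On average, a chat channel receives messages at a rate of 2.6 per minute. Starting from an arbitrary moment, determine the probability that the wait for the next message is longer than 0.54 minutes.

0.2456

The wait for the next event is exponential with rate λ = 2.6 per minute.
P(T > 0.54) = e^(−λt) = e^(−2.6 × 0.54) = e^(−1.404) ≈ 0.2456.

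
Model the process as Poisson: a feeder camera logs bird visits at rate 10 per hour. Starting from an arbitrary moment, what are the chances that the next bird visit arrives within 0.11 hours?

0.6671

Inter-arrival times are exponential with rate λ = 10 per hour.
P(T ≤ 0.11) = 1 − e^(−λt) = 1 − e^(−10 × 0.11) = 1 − e^(−1.1) ≈ 0.6671.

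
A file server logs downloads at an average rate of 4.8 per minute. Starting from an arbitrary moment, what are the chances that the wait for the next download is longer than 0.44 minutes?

0.1210

The wait for the next event is exponential with rate λ = 4.8 per minute.
P(T > 0.44) = e^(−λt) = e^(−4.8 × 0.44) = e^(−2.112) ≈ 0.1210.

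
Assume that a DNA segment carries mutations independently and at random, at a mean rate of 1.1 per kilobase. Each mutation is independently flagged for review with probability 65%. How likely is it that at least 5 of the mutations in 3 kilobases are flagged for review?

0.0667

Thinning: the mutations that are flagged for review themselves form a Poisson process with rate 0.65 × 1.1 = 0.715 per kilobase.
Over the interval, μ = 0.715 × 3 = 2.145 (3 kilobases).
P(N ≥ 5) = 1 − P(N ≤ 4) ≈ 0.0667.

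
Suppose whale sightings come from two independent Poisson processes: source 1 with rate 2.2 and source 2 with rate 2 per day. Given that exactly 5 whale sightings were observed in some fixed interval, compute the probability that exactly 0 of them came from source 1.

0.0245

Given the total, each event is independently from source 1 with probability p = λ_1/(λ_1+λ_2) = 2.2/4.2 ≈ 0.5238.
So K ~ Binomial(5, 2.2/4.2): P(K = 0) = C(5,0) · (2.2/4.2)^0 · (2/4.2)^5 ≈ 0.0245.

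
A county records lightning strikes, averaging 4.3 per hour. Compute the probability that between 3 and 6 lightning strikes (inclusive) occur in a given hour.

0.6584

With mean μ = 4.3 per hour,
P(3 ≤ N ≤ 6) = Σ_{j=3}^{6} e^(−4.3) · 4.3^j/j! ≈ 0.6584.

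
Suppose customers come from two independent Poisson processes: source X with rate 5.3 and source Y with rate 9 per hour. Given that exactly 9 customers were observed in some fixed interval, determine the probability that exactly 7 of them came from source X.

0.0137

Given the total, each event is independently from source X with probability p = λ_X/(λ_X+λ_Y) = 5.3/14.3 ≈ 0.3706.
So K ~ Binomial(9, 5.3/14.3): P(K = 7) = C(9,7) · (5.3/14.3)^7 · (9/14.3)^2 ≈ 0.0137.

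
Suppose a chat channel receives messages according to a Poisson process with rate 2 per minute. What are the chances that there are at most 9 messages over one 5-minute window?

0.4579

Over the interval, μ = 2 × 5 = 10 (a 5-minute window = 5 minutes).
P(N ≤ 9) = Σ_{j=0}^{9} e^(−μ) μ^j/j! ≈ 0.4579.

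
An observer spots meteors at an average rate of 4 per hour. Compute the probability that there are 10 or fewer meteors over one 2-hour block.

Over the interval, μ = 4 × 2 = 8 (a 2-hour block = 2 hours).
P(N ≤ 10) = Σ_{j=0}^{10} e^(−μ) μ^j/j! ≈ 0.8159.

0.8159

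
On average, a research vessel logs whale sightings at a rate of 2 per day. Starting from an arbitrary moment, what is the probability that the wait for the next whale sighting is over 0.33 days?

0.5169

The wait for the next event is exponential with rate λ = 2 per day.
P(T > 0.33) = e^(−λt) = e^(−2 × 0.33) = e^(−0.66) ≈ 0.5169.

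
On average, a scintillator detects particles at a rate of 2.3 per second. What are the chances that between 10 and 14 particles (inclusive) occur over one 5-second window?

Over the interval, μ = 2.3 × 5 = 11.5 (a 5-second window = 5 seconds).
P(10 ≤ N ≤ 14) = Σ_{j=10}^{14} e^(−11.5) · 11.5^j/j! ≈ 0.5265.

0.5265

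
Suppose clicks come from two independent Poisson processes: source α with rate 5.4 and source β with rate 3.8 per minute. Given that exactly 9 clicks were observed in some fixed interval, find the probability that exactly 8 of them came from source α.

0.0524

Given the total, each event is independently from source α with probability p = λ_α/(λ_α+λ_β) = 5.4/9.2 ≈ 0.5870.
So K ~ Binomial(9, 5.4/9.2): P(K = 8) = C(9,8) · (5.4/9.2)^8 · (3.8/9.2)^1 ≈ 0.0524.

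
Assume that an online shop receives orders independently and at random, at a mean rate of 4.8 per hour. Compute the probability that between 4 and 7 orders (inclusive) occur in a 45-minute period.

0.4540

Over the interval, μ = 4.8 × 0.75 = 3.6 (a 45-minute period = 0.75 hours).
P(4 ≤ N ≤ 7) = Σ_{j=4}^{7} e^(−3.6) · 3.6^j/j! ≈ 0.4540.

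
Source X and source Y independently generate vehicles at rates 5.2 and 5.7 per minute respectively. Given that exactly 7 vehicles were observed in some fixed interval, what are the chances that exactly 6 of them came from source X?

Given the total, each event is independently from source X with probability p = λ_X/(λ_X+λ_Y) = 5.2/10.9 ≈ 0.4771.
So K ~ Binomial(7, 5.2/10.9): P(K = 6) = C(7,6) · (5.2/10.9)^6 · (5.7/10.9)^1 ≈ 0.0432.

0.0432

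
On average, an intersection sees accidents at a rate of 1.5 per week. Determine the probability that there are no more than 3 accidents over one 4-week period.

Over the interval, μ = 1.5 × 4 = 6 (a 4-week period = 4 weeks).
P(N ≤ 3) = Σ_{j=0}^{3} e^(−μ) μ^j/j! ≈ 0.1512.

0.1512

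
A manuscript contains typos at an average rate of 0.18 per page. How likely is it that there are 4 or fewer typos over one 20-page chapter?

Over the interval, μ = 0.18 × 20 = 3.6 (a 20-page chapter = 20 pages).
P(N ≤ 4) = Σ_{j=0}^{4} e^(−μ) μ^j/j! ≈ 0.7064.

0.7064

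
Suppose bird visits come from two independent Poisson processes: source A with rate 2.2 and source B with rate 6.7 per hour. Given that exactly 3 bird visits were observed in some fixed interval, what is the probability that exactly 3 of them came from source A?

Given the total, each event is independently from source A with probability p = λ_A/(λ_A+λ_B) = 2.2/8.9 ≈ 0.2472.
So K ~ Binomial(3, 2.2/8.9): P(K = 3) = C(3,3) · (2.2/8.9)^3 · (6.7/8.9)^0 ≈ 0.0151.

0.0151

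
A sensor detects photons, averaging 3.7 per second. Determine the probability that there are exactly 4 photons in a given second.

With mean μ = 3.7 per second,
P(N = 4) = e^(−μ) μ^4/4! = e^(−3.7) · 3.7^4/24 ≈ 0.1931.

0.1931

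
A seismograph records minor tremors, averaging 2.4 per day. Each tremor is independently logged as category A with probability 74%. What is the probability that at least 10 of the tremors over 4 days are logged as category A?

Thinning: the tremors that are logged as category A themselves form a Poisson process with rate 0.74 × 2.4 = 1.776 per day.
Over the interval, μ = 1.776 × 4 = 7.104 (4 days).
P(N ≥ 10) = 1 − P(N ≤ 9) ≈ 0.1802.

0.1802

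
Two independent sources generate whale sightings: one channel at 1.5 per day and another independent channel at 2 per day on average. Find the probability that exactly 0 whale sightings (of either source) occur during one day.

0.0302

Independent Poisson processes superpose: combined rate λ = 1.5 + 2 = 3.5 per day.
So μ = 3.5.
P(N = 0) = e^(−3.5) · 3.5^0/0! ≈ 0.0302.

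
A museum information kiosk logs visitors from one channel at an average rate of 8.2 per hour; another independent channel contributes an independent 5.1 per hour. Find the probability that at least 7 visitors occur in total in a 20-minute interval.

Independent Poisson processes superpose: combined rate λ = 8.2 + 5.1 = 13.3 per hour.
Over the interval, μ = 13.3 × 1/3 ≈ 4.43333 (a 20-minute interval = 1/3 hours).
P(N ≥ 7) = 1 − P(N ≤ 6) ≈ 0.1605.

0.1605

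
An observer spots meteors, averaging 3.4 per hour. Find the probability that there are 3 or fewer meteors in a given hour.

0.5584

With mean μ = 3.4 per hour,
P(N ≤ 3) = Σ_{j=0}^{3} e^(−μ) μ^j/j! ≈ 0.5584.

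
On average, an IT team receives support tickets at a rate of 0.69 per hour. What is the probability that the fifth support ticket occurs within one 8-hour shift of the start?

0.6456

Over the interval, μ = 0.69 × 8 = 5.52 (an 8-hour shift = 8 hours).
The fifth arrival falls in the interval iff at least 5 events occur there: P(S_5 ≤ t) = P(N ≥ 5) = 1 − P(N ≤ 4) ≈ 0.6456.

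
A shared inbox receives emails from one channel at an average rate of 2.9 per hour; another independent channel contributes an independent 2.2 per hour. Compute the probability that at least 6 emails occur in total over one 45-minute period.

0.1882

Independent Poisson processes superpose: combined rate λ = 2.9 + 2.2 = 5.1 per hour.
Over the interval, μ = 5.1 × 0.75 = 3.825 (a 45-minute period = 0.75 hours).
P(N ≥ 6) = 1 − P(N ≤ 5) ≈ 0.1882.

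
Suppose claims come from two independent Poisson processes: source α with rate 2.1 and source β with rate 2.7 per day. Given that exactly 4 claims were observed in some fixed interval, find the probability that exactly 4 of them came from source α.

Given the total, each event is independently from source α with probability p = λ_α/(λ_α+λ_β) = 2.1/4.8 = 0.4375.
So K ~ Binomial(4, 2.1/4.8): P(K = 4) = C(4,4) · (2.1/4.8)^4 · (2.7/4.8)^0 ≈ 0.0366.

0.0366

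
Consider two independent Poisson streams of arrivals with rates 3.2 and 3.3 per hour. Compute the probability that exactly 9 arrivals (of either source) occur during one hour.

Independent Poisson processes superpose: combined rate λ = 3.2 + 3.3 = 6.5 per hour.
So μ = 6.5.
P(N = 9) = e^(−6.5) · 6.5^9/9! ≈ 0.0858.

0.0858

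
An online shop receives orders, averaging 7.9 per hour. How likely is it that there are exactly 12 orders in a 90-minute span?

Over the interval, μ = 7.9 × 1.5 = 11.85 (a 90-minute span = 1.5 hours).
P(N = 12) = e^(−μ) μ^12/12! = e^(−11.85) · 11.85^12/479001600 ≈ 0.1143.

0.1143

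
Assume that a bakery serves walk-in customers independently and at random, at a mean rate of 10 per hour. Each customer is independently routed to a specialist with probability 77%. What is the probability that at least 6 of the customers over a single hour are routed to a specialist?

0.7797

Thinning: the customers that are routed to a specialist themselves form a Poisson process with rate 0.77 × 10 = 7.7 per hour.
So μ = 7.7.
P(N ≥ 6) = 1 − P(N ≤ 5) ≈ 0.7797.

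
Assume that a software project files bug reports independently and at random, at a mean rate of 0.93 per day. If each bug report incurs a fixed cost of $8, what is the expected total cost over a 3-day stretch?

E[N] = 0.93 × 3 = 2.79 (a 3-day stretch = 3 days); E[cost] = 2.79 × $8 = $22.32.

$22.32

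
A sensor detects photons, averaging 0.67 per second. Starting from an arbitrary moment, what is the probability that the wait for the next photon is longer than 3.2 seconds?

The wait for the next event is exponential with rate λ = 0.67 per second.
P(T > 3.2) = e^(−λt) = e^(−0.67 × 3.2) = e^(−2.144) ≈ 0.1172.

0.1172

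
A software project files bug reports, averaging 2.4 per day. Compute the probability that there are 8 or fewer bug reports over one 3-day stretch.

Over the interval, μ = 2.4 × 3 = 7.2 (a 3-day stretch = 3 days).
P(N ≤ 8) = Σ_{j=0}^{8} e^(−μ) μ^j/j! ≈ 0.7027.

0.7027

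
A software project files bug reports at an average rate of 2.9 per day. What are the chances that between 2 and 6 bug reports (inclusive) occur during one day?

With mean μ = 2.9 per day,
P(2 ≤ N ≤ 6) = Σ_{j=2}^{6} e^(−2.9) · 2.9^j/j! ≈ 0.7567.

0.7567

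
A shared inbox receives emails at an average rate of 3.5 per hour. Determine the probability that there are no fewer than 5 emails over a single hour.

0.2746

With mean μ = 3.5 per hour,
P(N ≥ 5) = 1 − P(N ≤ 4) = 1 − Σ_{j=0}^{4} e^(−μ) μ^j/j! ≈ 0.2746.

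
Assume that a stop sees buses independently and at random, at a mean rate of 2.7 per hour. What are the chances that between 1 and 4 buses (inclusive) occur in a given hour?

With mean μ = 2.7 per hour,
P(1 ≤ N ≤ 4) = Σ_{j=1}^{4} e^(−2.7) · 2.7^j/j! ≈ 0.7957.

0.7957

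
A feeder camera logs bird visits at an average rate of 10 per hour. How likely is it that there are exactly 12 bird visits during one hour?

0.0948

With mean μ = 10 per hour,
P(N = 12) = e^(−μ) μ^12/12! = e^(−10) · 10^12/479001600 ≈ 0.0948.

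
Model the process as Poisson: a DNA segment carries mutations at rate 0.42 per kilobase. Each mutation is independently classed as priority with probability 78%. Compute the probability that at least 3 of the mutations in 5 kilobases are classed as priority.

Thinning: the mutations that are classed as priority themselves form a Poisson process with rate 0.78 × 0.42 = 0.3276 per kilobase.
Over the interval, μ = 0.3276 × 5 = 1.638 (5 kilobases).
P(N ≥ 3) = 1 − P(N ≤ 2) ≈ 0.2265.

0.2265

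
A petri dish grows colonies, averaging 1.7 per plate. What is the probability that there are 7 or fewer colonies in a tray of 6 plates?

0.2027

Over the interval, μ = 1.7 × 6 = 10.2 (a tray of 6 plates = 6 plates).
P(N ≤ 7) = Σ_{j=0}^{7} e^(−μ) μ^j/j! ≈ 0.2027.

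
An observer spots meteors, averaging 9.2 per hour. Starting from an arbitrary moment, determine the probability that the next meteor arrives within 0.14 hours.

Inter-arrival times are exponential with rate λ = 9.2 per hour.
P(T ≤ 0.14) = 1 − e^(−λt) = 1 − e^(−9.2 × 0.14) = 1 − e^(−1.288) ≈ 0.7242.

0.7242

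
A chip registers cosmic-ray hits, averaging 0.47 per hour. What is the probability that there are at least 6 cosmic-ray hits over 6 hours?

0.0669

Over the interval, μ = 0.47 × 6 = 2.82 (6 hours).
P(N ≥ 6) = 1 − P(N ≤ 5) = 1 − Σ_{j=0}^{5} e^(−μ) μ^j/j! ≈ 0.0669.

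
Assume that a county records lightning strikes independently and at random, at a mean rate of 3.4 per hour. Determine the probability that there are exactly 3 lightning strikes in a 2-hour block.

0.0584

Over the interval, μ = 3.4 × 2 = 6.8 (a 2-hour block = 2 hours).
P(N = 3) = e^(−μ) μ^3/3! = e^(−6.8) · 6.8^3/6 ≈ 0.0584.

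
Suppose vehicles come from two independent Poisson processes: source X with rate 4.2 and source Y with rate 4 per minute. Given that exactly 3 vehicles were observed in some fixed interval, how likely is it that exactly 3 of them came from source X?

Given the total, each event is independently from source X with probability p = λ_X/(λ_X+λ_Y) = 4.2/8.2 ≈ 0.5122.
So K ~ Binomial(3, 4.2/8.2): P(K = 3) = C(3,3) · (4.2/8.2)^3 · (4/8.2)^0 ≈ 0.1344.

0.1344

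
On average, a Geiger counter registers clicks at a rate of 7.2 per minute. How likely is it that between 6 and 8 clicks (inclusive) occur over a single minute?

With mean μ = 7.2 per minute,
P(6 ≤ N ≤ 8) = Σ_{j=6}^{8} e^(−7.2) · 7.2^j/j! ≈ 0.4268.

0.4268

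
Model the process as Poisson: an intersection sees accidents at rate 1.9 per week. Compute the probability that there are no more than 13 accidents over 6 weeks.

Over the interval, μ = 1.9 × 6 = 11.4 (6 weeks).
P(N ≤ 13) = Σ_{j=0}^{13} e^(−μ) μ^j/j! ≈ 0.7430.

0.7430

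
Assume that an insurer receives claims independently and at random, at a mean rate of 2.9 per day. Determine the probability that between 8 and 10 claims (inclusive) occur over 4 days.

0.2820

Over the interval, μ = 2.9 × 4 = 11.6 (4 days).
P(8 ≤ N ≤ 10) = Σ_{j=8}^{10} e^(−11.6) · 11.6^j/j! ≈ 0.2820.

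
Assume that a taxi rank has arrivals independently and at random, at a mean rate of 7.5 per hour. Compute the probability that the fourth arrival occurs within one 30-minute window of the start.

0.5162

Over the interval, μ = 7.5 × 0.5 = 3.75 (a 30-minute window = 0.5 hours).
The fourth arrival falls in the interval iff at least 4 events occur there: P(S_4 ≤ t) = P(N ≥ 4) = 1 − P(N ≤ 3) ≈ 0.5162.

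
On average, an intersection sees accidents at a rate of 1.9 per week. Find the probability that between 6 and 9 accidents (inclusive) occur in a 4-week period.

0.5342

Over the interval, μ = 1.9 × 4 = 7.6 (a 4-week period = 4 weeks).
P(6 ≤ N ≤ 9) = Σ_{j=6}^{9} e^(−7.6) · 7.6^j/j! ≈ 0.5342.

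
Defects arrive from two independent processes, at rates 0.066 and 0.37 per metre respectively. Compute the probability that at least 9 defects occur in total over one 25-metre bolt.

Independent Poisson processes superpose: combined rate λ = 0.066 + 0.37 = 0.436 per metre.
Over the interval, μ = 0.436 × 25 = 10.9 (a 25-metre bolt = 25 metres).
P(N ≥ 9) = 1 − P(N ≤ 8) ≈ 0.7590.

0.7590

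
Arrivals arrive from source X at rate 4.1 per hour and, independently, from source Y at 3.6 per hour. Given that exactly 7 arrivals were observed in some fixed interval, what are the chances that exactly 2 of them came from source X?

0.1330

Given the total, each event is independently from source X with probability p = λ_X/(λ_X+λ_Y) = 4.1/7.7 ≈ 0.5325.
So K ~ Binomial(7, 4.1/7.7): P(K = 2) = C(7,2) · (4.1/7.7)^2 · (3.6/7.7)^5 ≈ 0.1330.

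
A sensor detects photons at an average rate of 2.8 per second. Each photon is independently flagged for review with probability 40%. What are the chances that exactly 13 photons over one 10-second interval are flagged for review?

Thinning: the photons that are flagged for review themselves form a Poisson process with rate 0.4 × 2.8 = 1.12 per second.
Over the interval, μ = 1.12 × 10 = 11.2 (a 10-second interval = 10 seconds).
P(N = 13) = e^(−11.2) · 11.2^13/13! ≈ 0.0958.

0.0958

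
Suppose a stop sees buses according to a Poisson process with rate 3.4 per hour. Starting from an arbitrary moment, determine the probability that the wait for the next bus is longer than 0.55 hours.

The wait for the next event is exponential with rate λ = 3.4 per hour.
P(T > 0.55) = e^(−λt) = e^(−3.4 × 0.55) = e^(−1.87) ≈ 0.1541.

0.1541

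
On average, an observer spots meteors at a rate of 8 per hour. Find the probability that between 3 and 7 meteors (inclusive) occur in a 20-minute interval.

0.4920

Over the interval, μ = 8 × 1/3 ≈ 2.66667 (a 20-minute interval = 1/3 hours).
P(3 ≤ N ≤ 7) = Σ_{j=3}^{7} e^(−2.66667) · 2.66667^j/j! ≈ 0.4920.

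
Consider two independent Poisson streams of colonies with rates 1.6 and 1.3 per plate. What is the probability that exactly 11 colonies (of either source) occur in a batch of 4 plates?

0.1175

Independent Poisson processes superpose: combined rate λ = 1.6 + 1.3 = 2.9 per plate.
Over the interval, μ = 2.9 × 4 = 11.6 (a batch of 4 plates = 4 plates).
P(N = 11) = e^(−11.6) · 11.6^11/11! ≈ 0.1175.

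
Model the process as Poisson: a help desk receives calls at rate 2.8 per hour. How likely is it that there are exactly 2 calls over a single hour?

With mean μ = 2.8 per hour,
P(N = 2) = e^(−μ) μ^2/2! = e^(−2.8) · 2.8^2/2 ≈ 0.2384.

0.2384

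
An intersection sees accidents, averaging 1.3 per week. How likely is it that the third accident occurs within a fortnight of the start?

0.4816

Over the interval, μ = 1.3 × 2 = 2.6 (a fortnight = 2 weeks).
The third arrival falls in the interval iff at least 3 events occur there: P(S_3 ≤ t) = P(N ≥ 3) = 1 − P(N ≤ 2) ≈ 0.4816.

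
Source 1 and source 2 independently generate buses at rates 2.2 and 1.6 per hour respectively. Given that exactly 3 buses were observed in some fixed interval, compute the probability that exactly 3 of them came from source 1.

Given the total, each event is independently from source 1 with probability p = λ_1/(λ_1+λ_2) = 2.2/3.8 ≈ 0.5789.
So K ~ Binomial(3, 2.2/3.8): P(K = 3) = C(3,3) · (2.2/3.8)^3 · (1.6/3.8)^0 ≈ 0.1941.

0.1941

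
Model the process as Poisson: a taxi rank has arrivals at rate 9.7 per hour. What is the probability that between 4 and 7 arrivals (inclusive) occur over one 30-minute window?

0.5951

Over the interval, μ = 9.7 × 0.5 = 4.85 (a 30-minute window = 0.5 hours).
P(4 ≤ N ≤ 7) = Σ_{j=4}^{7} e^(−4.85) · 4.85^j/j! ≈ 0.5951.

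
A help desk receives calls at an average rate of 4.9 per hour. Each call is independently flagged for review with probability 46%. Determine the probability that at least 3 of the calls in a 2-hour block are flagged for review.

Thinning: the calls that are flagged for review themselves form a Poisson process with rate 0.46 × 4.9 = 2.254 per hour.
Over the interval, μ = 2.254 × 2 = 4.508 (a 2-hour block = 2 hours).
P(N ≥ 3) = 1 − P(N ≤ 2) ≈ 0.8273.

0.8273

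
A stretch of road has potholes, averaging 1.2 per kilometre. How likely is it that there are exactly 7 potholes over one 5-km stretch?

0.1377

Over the interval, μ = 1.2 × 5 = 6 (a 5-km stretch = 5 kilometres).
P(N = 7) = e^(−μ) μ^7/7! = e^(−6) · 6^7/5040 ≈ 0.1377.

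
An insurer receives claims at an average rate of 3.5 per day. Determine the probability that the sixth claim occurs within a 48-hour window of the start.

0.6993

Over the interval, μ = 3.5 × 2 = 7 (a 48-hour window = 2 days).
The sixth arrival falls in the interval iff at least 6 events occur there: P(S_6 ≤ t) = P(N ≥ 6) = 1 − P(N ≤ 5) ≈ 0.6993.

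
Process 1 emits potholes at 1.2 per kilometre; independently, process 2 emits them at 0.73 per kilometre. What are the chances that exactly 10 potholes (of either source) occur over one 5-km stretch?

Independent Poisson processes superpose: combined rate λ = 1.2 + 0.73 = 1.93 per kilometre.
Over the interval, μ = 1.93 × 5 = 9.65 (a 5-km stretch = 5 kilometres).
P(N = 10) = e^(−9.65) · 9.65^10/10! ≈ 0.1243.

0.1243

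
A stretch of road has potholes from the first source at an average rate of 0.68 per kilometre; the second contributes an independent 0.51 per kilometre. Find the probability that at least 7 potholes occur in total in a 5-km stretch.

Independent Poisson processes superpose: combined rate λ = 0.68 + 0.51 = 1.19 per kilometre.
Over the interval, μ = 1.19 × 5 = 5.95 (a 5-km stretch = 5 kilometres).
P(N ≥ 7) = 1 − P(N ≤ 6) ≈ 0.3857.

0.3857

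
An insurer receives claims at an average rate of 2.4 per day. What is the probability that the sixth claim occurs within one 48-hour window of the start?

Over the interval, μ = 2.4 × 2 = 4.8 (a 48-hour window = 2 days).
The sixth arrival falls in the interval iff at least 6 events occur there: P(S_6 ≤ t) = P(N ≥ 6) = 1 − P(N ≤ 5) ≈ 0.3490.

0.3490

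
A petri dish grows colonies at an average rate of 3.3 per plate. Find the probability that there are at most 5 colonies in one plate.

With mean μ = 3.3 per plate,
P(N ≤ 5) = Σ_{j=0}^{5} e^(−μ) μ^j/j! ≈ 0.8829.

0.8829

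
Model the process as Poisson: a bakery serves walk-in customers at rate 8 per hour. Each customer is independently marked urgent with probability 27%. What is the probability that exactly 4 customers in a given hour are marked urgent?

Thinning: the customers that are marked urgent themselves form a Poisson process with rate 0.27 × 8 = 2.16 per hour.
So μ = 2.16.
P(N = 4) = e^(−2.16) · 2.16^4/4! ≈ 0.1046.

0.1046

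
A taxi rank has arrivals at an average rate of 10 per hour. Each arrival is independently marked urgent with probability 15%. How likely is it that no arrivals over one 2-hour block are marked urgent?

0.0498

Thinning: the arrivals that are marked urgent themselves form a Poisson process with rate 0.15 × 10 = 1.5 per hour.
Over the interval, μ = 1.5 × 2 = 3 (a 2-hour block = 2 hours).
P(N = 0) = e^(−3) · 3^0/0! ≈ 0.0498.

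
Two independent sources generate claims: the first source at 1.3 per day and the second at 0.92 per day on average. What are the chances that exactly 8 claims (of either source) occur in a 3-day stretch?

Independent Poisson processes superpose: combined rate λ = 1.3 + 0.92 = 2.22 per day.
Over the interval, μ = 2.22 × 3 = 6.66 (a 3-day stretch = 3 days).
P(N = 8) = e^(−6.66) · 6.66^8/8! ≈ 0.1230.

0.1230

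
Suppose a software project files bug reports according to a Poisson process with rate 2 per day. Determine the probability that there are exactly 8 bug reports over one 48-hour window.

Over the interval, μ = 2 × 2 = 4 (a 48-hour window = 2 days).
P(N = 8) = e^(−μ) μ^8/8! = e^(−4) · 4^8/40320 ≈ 0.0298.

0.0298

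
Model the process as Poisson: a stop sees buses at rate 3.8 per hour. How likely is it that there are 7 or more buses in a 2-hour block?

Over the interval, μ = 3.8 × 2 = 7.6 (a 2-hour block = 2 hours).
P(N ≥ 7) = 1 − P(N ≤ 6) = 1 − Σ_{j=0}^{6} e^(−μ) μ^j/j! ≈ 0.6354.

0.6354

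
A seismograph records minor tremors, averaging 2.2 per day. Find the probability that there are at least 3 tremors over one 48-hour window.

0.8149

Over the interval, μ = 2.2 × 2 = 4.4 (a 48-hour window = 2 days).
P(N ≥ 3) = 1 − P(N ≤ 2) = 1 − Σ_{j=0}^{2} e^(−μ) μ^j/j! ≈ 0.8149.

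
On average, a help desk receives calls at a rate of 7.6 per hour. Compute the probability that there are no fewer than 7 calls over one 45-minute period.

Over the interval, μ = 7.6 × 0.75 = 5.7 (a 45-minute period = 0.75 hours).
P(N ≥ 7) = 1 − P(N ≤ 6) = 1 − Σ_{j=0}^{6} e^(−μ) μ^j/j! ≈ 0.3456.

0.3456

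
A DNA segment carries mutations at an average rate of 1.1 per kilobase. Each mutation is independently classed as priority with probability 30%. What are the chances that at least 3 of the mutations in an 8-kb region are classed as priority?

Thinning: the mutations that are classed as priority themselves form a Poisson process with rate 0.3 × 1.1 = 0.33 per kilobase.
Over the interval, μ = 0.33 × 8 = 2.64 (an 8-kb region = 8 kilobases).
P(N ≥ 3) = 1 − P(N ≤ 2) ≈ 0.4916.

0.4916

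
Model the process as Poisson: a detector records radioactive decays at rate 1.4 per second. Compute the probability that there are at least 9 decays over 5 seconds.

0.2709

Over the interval, μ = 1.4 × 5 = 7 (5 seconds).
P(N ≥ 9) = 1 − P(N ≤ 8) = 1 − Σ_{j=0}^{8} e^(−μ) μ^j/j! ≈ 0.2709.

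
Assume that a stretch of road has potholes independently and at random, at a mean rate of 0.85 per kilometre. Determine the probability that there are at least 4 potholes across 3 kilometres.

0.2532

Over the interval, μ = 0.85 × 3 = 2.55 (3 kilometres).
P(N ≥ 4) = 1 − P(N ≤ 3) = 1 − Σ_{j=0}^{3} e^(−μ) μ^j/j! ≈ 0.2532.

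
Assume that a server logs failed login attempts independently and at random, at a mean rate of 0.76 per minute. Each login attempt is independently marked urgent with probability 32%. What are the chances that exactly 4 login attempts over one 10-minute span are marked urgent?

0.1281

Thinning: the login attempts that are marked urgent themselves form a Poisson process with rate 0.32 × 0.76 = 0.2432 per minute.
Over the interval, μ = 0.2432 × 10 = 2.432 (a 10-minute span = 10 minutes).
P(N = 4) = e^(−2.432) · 2.432^4/4! ≈ 0.1281.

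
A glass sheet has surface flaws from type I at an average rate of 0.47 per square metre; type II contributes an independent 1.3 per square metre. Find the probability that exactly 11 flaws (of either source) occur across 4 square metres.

0.0473

Independent Poisson processes superpose: combined rate λ = 0.47 + 1.3 = 1.77 per square metre.
Over the interval, μ = 1.77 × 4 = 7.08 (4 square metres).
P(N = 11) = e^(−7.08) · 7.08^11/11! ≈ 0.0473.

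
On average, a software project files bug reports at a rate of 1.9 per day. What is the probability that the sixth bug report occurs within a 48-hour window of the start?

Over the interval, μ = 1.9 × 2 = 3.8 (a 48-hour window = 2 days).
The sixth arrival falls in the interval iff at least 6 events occur there: P(S_6 ≤ t) = P(N ≥ 6) = 1 − P(N ≤ 5) ≈ 0.1844.

0.1844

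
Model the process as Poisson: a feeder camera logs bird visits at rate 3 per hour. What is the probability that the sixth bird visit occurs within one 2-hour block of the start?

0.5543

Over the interval, μ = 3 × 2 = 6 (a 2-hour block = 2 hours).
The sixth arrival falls in the interval iff at least 6 events occur there: P(S_6 ≤ t) = P(N ≥ 6) = 1 − P(N ≤ 5) ≈ 0.5543.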